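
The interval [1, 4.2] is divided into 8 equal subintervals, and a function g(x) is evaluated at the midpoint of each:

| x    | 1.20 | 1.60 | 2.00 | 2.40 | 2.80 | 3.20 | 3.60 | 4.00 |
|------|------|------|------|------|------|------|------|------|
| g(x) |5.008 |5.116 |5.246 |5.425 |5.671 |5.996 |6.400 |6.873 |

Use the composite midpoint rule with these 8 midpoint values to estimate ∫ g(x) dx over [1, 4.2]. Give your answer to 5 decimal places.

h = 0.4, n = 8.
h·[y(m₁) + y(m₂) + y(m₃) + y(m₄) + y(m₅) + y(m₆) + y(m₇) + y(m₈)] = 0.4·(45.735) = 18.29400.

18.29400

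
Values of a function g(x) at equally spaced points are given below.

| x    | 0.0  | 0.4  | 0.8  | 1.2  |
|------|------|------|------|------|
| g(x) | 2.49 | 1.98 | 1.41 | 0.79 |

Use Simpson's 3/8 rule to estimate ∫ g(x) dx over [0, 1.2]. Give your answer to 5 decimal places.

2.01750

h = 0.4, n = 3.
(3h/8)·[y₀ + 3y₁ + 3y₂ + y₃] = 0.15·(13.45) = 2.01750.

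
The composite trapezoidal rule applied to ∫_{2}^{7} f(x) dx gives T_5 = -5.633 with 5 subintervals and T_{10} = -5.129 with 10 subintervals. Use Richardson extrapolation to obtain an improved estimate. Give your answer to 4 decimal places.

-4.9610

R = (4·T_{10} − T_5) / 3 = (4·(-5.129) − (-5.633))/3 = (-14.883)/3 = -4.9610.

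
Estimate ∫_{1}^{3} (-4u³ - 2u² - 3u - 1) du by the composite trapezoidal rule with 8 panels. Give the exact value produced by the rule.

-111.875

h = (3 − 1)/8 = 0.25.
Nodes u₀,…,u₈ = 1, 1.25, 1.5, 1.75, 2, 2.25, 2.5, 2.75, 3.
f(u) = -4u³ - 2u² - 3u - 1: f₀=-10, f₁=-15.6875, f₂=-23.5, f₃=-33.8125, f₄=-47, f₅=-63.4375, f₆=-83.5, f₇=-107.5625, f₈=-136.
(h/2)·[f₀ + 2f₁ + 2f₂ + 2f₃ + 2f₄ + 2f₅ + 2f₆ + 2f₇ + f₈] = 0.125·(-895) = -111.875.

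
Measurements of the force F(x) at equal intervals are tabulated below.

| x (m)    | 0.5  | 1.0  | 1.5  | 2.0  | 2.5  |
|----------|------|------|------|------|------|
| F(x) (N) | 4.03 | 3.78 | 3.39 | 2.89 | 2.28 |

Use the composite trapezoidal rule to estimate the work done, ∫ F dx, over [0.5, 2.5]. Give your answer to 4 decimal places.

h = 0.5, n = 4.
(h/2)·[y₀ + 2y₁ + 2y₂ + 2y₃ + y₄] = 0.25·(26.43) = 6.6075.

6.6075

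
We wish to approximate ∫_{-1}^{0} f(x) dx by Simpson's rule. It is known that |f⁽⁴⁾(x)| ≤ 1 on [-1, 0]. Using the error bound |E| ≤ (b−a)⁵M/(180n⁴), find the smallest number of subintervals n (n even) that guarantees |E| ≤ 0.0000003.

12

Need 1/(180n⁴) ≤ 0.0000003.
n⁴ ≥ 1/(180·0.0000003) = 18518.5 ⇒ n ≥ 11.6655, so the smallest even n is 12. (n must be even for Simpson's rule.)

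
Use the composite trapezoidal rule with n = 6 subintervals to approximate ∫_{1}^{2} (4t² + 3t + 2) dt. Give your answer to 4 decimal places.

h = (2 − 1)/6 = 0.166667.
Nodes t₀,…,t₆ = 1, 1.166667, 1.333333, 1.5, 1.666667, 1.833333, 2.
f(t) = 4t² + 3t + 2: f₀=9, f₁=10.944444, f₂=13.111111, f₃=15.5, f₄=18.111111, f₅=20.944444, f₆=24.
(h/2)·[f₀ + 2f₁ + 2f₂ + 2f₃ + 2f₄ + 2f₅ + f₆] = 0.083333·(190.222222) = 15.8519.

15.8519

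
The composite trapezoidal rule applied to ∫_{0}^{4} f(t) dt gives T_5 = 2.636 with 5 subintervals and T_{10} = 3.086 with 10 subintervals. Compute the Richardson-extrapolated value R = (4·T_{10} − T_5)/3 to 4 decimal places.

R = (4·T_{10} − T_5) / 3 = (4·3.086 − 2.636)/3 = (9.708)/3 = 3.2360.

3.2360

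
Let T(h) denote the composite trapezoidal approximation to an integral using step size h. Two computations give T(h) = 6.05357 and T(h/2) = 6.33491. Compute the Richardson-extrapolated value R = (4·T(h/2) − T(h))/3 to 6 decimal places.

R = (4·T(h/2) − T(h)) / 3 = (4·6.33491 − 6.05357)/3 = (19.28607)/3 = 6.428690.

6.428690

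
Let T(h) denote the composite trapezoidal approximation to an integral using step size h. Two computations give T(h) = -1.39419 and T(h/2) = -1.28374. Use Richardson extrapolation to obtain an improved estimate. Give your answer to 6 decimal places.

R = (4·T(h/2) − T(h)) / 3 = (4·(-1.28374) − (-1.39419))/3 = (-3.74077)/3 = -1.246923.

-1.246923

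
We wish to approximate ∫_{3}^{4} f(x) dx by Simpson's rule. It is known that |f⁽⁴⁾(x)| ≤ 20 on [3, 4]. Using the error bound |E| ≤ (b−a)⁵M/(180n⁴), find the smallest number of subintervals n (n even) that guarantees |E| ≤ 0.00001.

Need 20/(180n⁴) ≤ 0.00001.
n⁴ ≥ 20/(180·0.00001) = 11111.1 ⇒ n ≥ 10.2669, so the smallest even n is 12. (n must be even for Simpson's rule.)

12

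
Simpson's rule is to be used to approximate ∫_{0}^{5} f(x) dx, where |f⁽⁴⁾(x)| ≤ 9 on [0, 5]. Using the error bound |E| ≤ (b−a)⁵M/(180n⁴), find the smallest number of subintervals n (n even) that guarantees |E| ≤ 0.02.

Need 28125/(180n⁴) ≤ 0.02.
n⁴ ≥ 28125/(180·0.02) = 7812.5 ⇒ n ≥ 9.4015, so the smallest even n is 10. (n must be even for Simpson's rule.)

10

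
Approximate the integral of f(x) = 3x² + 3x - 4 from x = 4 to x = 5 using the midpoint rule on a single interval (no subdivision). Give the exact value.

M = (b−a)·f(4.5) = 1·(70.25) = 70.25.

70.25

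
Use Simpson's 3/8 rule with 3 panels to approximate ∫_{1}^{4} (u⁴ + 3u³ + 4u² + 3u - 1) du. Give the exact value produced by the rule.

h = (4 − 1)/3 = 1.
Nodes u₀,…,u₃ = 1, 2, 3, 4.
f(u) = u⁴ + 3u³ + 4u² + 3u - 1: f₀=10, f₁=61, f₂=206, f₃=523.
(3h/8)·[f₀ + 3f₁ + 3f₂ + f₃] = 0.375·(1334) = 500.25.

500.25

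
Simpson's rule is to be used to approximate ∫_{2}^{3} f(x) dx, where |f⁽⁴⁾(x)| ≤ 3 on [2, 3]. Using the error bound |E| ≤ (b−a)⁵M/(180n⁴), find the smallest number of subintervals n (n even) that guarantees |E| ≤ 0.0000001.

22

Need 3/(180n⁴) ≤ 0.0000001.
n⁴ ≥ 3/(180·0.0000001) = 166667 ⇒ n ≥ 20.2052, so the smallest even n is 22. (n must be even for Simpson's rule.)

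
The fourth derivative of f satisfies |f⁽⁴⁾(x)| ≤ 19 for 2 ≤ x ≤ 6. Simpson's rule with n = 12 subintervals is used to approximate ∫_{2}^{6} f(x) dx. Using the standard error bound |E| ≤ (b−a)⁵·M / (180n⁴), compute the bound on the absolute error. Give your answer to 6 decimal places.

|E| ≤ (4)⁵·19 / (180·12⁴) = 19456/3732480 = 0.005213.

0.005213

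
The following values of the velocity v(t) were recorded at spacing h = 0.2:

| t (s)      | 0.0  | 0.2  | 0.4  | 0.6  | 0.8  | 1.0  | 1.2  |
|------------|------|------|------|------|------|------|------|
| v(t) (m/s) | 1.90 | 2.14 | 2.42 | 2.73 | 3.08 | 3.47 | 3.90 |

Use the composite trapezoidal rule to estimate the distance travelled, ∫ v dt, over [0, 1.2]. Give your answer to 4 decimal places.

3.3480

h = 0.2, n = 6.
(h/2)·[y₀ + 2y₁ + 2y₂ + 2y₃ + 2y₄ + 2y₅ + y₆] = 0.1·(33.48) = 3.3480.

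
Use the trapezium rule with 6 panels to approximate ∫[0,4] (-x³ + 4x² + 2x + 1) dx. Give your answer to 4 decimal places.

h = (4 − 0)/6 = 0.666667.
Nodes x₀,…,x₆ = 0, 0.666667, 1.333333, 2, 2.666667, 3.333333, 4.
f(x) = -x³ + 4x² + 2x + 1: f₀=1, f₁=3.814815, f₂=8.407407, f₃=13, f₄=15.814815, f₅=15.074074, f₆=9.
(h/2)·[f₀ + 2f₁ + 2f₂ + 2f₃ + 2f₄ + 2f₅ + f₆] = 0.333333·(122.222222) = 40.7407.

40.7407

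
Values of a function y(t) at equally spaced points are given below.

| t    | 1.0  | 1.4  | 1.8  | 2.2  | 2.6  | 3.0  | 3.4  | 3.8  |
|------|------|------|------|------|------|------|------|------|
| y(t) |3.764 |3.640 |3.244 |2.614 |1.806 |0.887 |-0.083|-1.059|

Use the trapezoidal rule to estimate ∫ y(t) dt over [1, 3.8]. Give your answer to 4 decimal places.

5.3842

h = 0.4, n = 7.
(h/2)·[y₀ + 2y₁ + 2y₂ + 2y₃ + 2y₄ + 2y₅ + 2y₆ + y₇] = 0.2·(26.921) = 5.3842.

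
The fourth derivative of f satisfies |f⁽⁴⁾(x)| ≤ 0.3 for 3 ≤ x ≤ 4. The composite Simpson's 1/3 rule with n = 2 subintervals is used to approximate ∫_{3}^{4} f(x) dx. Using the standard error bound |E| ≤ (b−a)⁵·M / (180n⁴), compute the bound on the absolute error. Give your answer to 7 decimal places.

0.0001042

|E| ≤ (1)⁵·0.3 / (180·2⁴) = 0.3/2880 = 0.0001042.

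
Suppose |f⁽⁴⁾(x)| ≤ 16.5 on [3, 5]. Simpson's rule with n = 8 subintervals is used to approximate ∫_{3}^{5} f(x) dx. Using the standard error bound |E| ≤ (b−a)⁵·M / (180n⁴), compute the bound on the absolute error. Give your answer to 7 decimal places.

|E| ≤ (2)⁵·16.5 / (180·8⁴) = 528/737280 = 0.0007161.

0.0007161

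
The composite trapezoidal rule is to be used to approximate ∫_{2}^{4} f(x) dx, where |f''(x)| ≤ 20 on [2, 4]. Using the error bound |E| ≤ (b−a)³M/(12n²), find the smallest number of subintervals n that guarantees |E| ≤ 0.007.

44

Need 160/(12n²) ≤ 0.007.
n² ≥ 160/(12·0.007) = 1904.76 ⇒ n ≥ 43.6436, so the smallest n is 44.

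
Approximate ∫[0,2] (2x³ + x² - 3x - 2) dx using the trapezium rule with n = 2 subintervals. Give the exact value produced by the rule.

h = (2 − 0)/2 = 1.
Nodes x₀,…,x₂ = 0, 1, 2.
f(x) = 2x³ + x² - 3x - 2: f₀=-2, f₁=-2, f₂=12.
(h/2)·[f₀ + 2f₁ + f₂] = 0.5·(6) = 3.

3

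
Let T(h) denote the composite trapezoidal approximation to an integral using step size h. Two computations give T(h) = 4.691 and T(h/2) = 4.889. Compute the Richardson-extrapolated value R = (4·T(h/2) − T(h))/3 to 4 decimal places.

R = (4·T(h/2) − T(h)) / 3 = (4·4.889 − 4.691)/3 = (14.865)/3 = 4.9550.

4.9550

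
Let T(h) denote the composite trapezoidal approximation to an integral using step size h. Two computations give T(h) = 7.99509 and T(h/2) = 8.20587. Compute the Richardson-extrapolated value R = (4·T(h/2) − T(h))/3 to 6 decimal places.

R = (4·T(h/2) − T(h)) / 3 = (4·8.20587 − 7.99509)/3 = (24.82839)/3 = 8.276130.

8.276130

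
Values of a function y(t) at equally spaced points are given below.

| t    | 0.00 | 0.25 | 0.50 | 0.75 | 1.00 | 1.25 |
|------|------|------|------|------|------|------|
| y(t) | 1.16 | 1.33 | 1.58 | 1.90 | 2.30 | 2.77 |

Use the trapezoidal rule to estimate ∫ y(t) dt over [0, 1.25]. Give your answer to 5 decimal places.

h = 0.25, n = 5.
(h/2)·[y₀ + 2y₁ + 2y₂ + 2y₃ + 2y₄ + y₅] = 0.125·(18.15) = 2.26875.

2.26875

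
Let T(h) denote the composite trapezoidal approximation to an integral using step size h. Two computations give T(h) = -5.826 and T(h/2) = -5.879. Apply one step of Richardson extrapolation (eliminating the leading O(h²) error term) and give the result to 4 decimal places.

-5.8967

R = (4·T(h/2) − T(h)) / 3 = (4·(-5.879) − (-5.826))/3 = (-17.690)/3 = -5.8967.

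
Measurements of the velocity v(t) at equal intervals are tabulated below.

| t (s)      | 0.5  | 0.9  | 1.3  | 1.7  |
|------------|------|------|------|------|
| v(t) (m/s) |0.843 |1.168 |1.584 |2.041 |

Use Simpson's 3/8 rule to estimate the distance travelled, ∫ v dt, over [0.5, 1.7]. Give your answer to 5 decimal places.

1.67100

h = 0.4, n = 3.
(3h/8)·[y₀ + 3y₁ + 3y₂ + y₃] = 0.15·(11.140) = 1.67100.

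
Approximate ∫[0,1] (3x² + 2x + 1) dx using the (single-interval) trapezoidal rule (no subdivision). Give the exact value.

T = (b−a)/2 · [f(0) + f(1)] = 0.5·[1 + 6] = 3.5.

3.5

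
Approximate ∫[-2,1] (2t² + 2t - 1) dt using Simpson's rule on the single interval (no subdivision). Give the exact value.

S = (b−a)/6 · [f(-2) + 4f(-0.5) + f(1)] = 0.5·[3 + 4·(-1.5) + 3] = 0.

0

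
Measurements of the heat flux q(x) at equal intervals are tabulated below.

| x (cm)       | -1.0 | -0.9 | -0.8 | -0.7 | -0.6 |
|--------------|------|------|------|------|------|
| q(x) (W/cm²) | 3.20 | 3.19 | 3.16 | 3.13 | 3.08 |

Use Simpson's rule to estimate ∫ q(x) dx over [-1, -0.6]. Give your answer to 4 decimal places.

h = 0.1, n = 4.
(h/3)·[y₀ + 4y₁ + 2y₂ + 4y₃ + y₄] = 0.033333·(37.88) = 1.2627.

1.2627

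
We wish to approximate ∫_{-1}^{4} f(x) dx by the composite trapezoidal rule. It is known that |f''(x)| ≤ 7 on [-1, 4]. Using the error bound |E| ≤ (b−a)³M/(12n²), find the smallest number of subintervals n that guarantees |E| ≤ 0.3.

Need 875/(12n²) ≤ 0.3.
n² ≥ 875/(12·0.3) = 243.056 ⇒ n ≥ 15.5902, so the smallest n is 16.

16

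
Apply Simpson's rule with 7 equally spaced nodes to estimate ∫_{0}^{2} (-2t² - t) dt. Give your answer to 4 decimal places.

-7.3333

h = (2 − 0)/6 = 0.333333.
Nodes t₀,…,t₆ = 0, 0.333333, 0.666667, 1, 1.333333, 1.666667, 2.
f(t) = -2t² - t: f₀=0, f₁=-0.555556, f₂=-1.555556, f₃=-3, f₄=-4.888889, f₅=-7.222222, f₆=-10.
(h/3)·[f₀ + 4f₁ + 2f₂ + 4f₃ + 2f₄ + 4f₅ + f₆] = 0.111111·(-66) = -7.3333.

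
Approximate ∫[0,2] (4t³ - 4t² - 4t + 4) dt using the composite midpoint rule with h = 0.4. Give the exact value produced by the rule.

h = (2 − 0)/5 = 0.4.
Midpoints m₁,…,m₅ = 0.2, 0.6, 1, 1.4, 1.8.
f(m₁)=3.072, f(m₂)=1.024, f(m₃)=0, f(m₄)=1.536, f(m₅)=7.168.
h·[f(m₁) + f(m₂) + f(m₃) + f(m₄) + f(m₅)] = 0.4·(12.8) = 5.12.

5.12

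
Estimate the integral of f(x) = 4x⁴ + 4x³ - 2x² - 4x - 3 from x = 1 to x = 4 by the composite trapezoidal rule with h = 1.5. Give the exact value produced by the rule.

1210.875

h = (4 − 1)/2 = 1.5.
Nodes x₀,…,x₂ = 1, 2.5, 4.
f(x) = 4x⁴ + 4x³ - 2x² - 4x - 3: f₀=-1, f₁=193.25, f₂=1229.
(h/2)·[f₀ + 2f₁ + f₂] = 0.75·(1614.5) = 1210.875.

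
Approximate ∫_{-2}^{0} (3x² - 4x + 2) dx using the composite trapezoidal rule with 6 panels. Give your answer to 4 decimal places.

20.1111

h = (0 − (-2))/6 = 0.333333.
Nodes x₀,…,x₆ = -2, -1.666667, -1.333333, -1, -0.666667, -0.333333, 0.
f(x) = 3x² - 4x + 2: f₀=22, f₁=17, f₂=12.666667, f₃=9, f₄=6, f₅=3.666667, f₆=2.
(h/2)·[f₀ + 2f₁ + 2f₂ + 2f₃ + 2f₄ + 2f₅ + f₆] = 0.166667·(120.666667) = 20.1111.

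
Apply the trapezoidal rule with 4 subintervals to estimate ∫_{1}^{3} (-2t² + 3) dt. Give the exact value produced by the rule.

-11.5

h = (3 − 1)/4 = 0.5.
Nodes t₀,…,t₄ = 1, 1.5, 2, 2.5, 3.
f(t) = -2t² + 3: f₀=1, f₁=-1.5, f₂=-5, f₃=-9.5, f₄=-15.
(h/2)·[f₀ + 2f₁ + 2f₂ + 2f₃ + f₄] = 0.25·(-46) = -11.5.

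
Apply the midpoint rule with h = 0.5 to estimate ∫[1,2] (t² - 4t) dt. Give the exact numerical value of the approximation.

-3.6875

h = (2 − 1)/2 = 0.5.
Midpoints m₁,…,m₂ = 1.25, 1.75.
f(m₁)=-3.4375, f(m₂)=-3.9375.
h·[f(m₁) + f(m₂)] = 0.5·(-7.375) = -3.6875.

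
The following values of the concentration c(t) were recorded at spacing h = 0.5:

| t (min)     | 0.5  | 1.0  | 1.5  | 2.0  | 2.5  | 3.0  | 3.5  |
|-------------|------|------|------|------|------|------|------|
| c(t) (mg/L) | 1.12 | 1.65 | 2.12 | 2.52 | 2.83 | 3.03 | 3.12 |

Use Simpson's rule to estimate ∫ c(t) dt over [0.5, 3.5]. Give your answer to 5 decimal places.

h = 0.5, n = 6.
(h/3)·[y₀ + 4y₁ + 2y₂ + 4y₃ + 2y₄ + 4y₅ + y₆] = 0.166667·(42.94) = 7.15667.

7.15667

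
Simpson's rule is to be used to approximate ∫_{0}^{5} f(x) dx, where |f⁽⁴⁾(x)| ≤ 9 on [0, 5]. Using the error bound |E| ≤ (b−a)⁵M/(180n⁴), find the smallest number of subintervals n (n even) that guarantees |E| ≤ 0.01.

12

Need 28125/(180n⁴) ≤ 0.01.
n⁴ ≥ 28125/(180·0.01) = 15625 ⇒ n ≥ 11.1803, so the smallest even n is 12. (n must be even for Simpson's rule.)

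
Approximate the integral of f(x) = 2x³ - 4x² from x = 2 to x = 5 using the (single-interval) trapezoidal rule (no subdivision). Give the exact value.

225

T = (b−a)/2 · [f(2) + f(5)] = 1.5·[0 + 150] = 225.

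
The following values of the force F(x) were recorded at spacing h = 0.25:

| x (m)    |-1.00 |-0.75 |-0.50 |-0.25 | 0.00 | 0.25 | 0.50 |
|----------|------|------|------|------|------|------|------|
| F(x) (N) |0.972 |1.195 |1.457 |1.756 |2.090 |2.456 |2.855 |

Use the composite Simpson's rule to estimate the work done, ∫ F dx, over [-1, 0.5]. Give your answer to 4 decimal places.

2.7124

h = 0.25, n = 6.
(h/3)·[y₀ + 4y₁ + 2y₂ + 4y₃ + 2y₄ + 4y₅ + y₆] = 0.083333·(32.549) = 2.7124.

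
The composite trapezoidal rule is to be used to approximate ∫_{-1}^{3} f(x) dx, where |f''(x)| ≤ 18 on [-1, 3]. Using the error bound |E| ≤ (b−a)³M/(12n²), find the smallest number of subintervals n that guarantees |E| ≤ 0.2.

Need 1152/(12n²) ≤ 0.2.
n² ≥ 1152/(12·0.2) = 480 ⇒ n ≥ 21.9089, so the smallest n is 22.

22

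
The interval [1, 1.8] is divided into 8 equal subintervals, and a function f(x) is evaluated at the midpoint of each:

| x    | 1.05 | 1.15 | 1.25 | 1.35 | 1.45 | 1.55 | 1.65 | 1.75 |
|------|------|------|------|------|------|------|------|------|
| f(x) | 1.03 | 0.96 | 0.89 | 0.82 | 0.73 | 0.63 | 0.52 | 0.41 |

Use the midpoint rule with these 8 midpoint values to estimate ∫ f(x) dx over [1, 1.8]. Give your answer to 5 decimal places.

0.59900

h = 0.1, n = 8.
h·[y(m₁) + y(m₂) + y(m₃) + y(m₄) + y(m₅) + y(m₆) + y(m₇) + y(m₈)] = 0.1·(5.99) = 0.59900.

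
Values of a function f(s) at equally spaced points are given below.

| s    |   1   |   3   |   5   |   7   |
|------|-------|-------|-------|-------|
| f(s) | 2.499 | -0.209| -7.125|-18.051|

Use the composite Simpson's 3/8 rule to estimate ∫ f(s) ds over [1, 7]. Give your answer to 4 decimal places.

-28.1655

h = 2, n = 3.
(3h/8)·[y₀ + 3y₁ + 3y₂ + y₃] = 0.75·(-37.554) = -28.1655.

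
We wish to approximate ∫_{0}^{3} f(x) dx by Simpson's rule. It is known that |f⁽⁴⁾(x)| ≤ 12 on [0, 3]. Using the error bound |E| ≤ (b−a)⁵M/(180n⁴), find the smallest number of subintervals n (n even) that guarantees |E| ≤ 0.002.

Need 2916/(180n⁴) ≤ 0.002.
n⁴ ≥ 2916/(180·0.002) = 8100 ⇒ n ≥ 9.4868, so the smallest even n is 10. (n must be even for Simpson's rule.)

10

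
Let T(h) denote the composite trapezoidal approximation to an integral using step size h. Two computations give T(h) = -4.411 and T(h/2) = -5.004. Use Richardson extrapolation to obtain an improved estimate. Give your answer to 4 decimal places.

R = (4·T(h/2) − T(h)) / 3 = (4·(-5.004) − (-4.411))/3 = (-15.605)/3 = -5.2017.

-5.2017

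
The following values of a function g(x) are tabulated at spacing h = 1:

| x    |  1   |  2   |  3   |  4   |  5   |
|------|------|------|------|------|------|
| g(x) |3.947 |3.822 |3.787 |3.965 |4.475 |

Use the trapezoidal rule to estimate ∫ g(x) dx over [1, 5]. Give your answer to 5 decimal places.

h = 1, n = 4.
(h/2)·[y₀ + 2y₁ + 2y₂ + 2y₃ + y₄] = 0.5·(31.570) = 15.78500.

15.78500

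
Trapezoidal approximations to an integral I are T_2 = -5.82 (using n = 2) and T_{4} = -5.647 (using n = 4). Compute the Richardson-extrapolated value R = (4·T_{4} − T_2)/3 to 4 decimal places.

-5.5893

R = (4·T_{4} − T_2) / 3 = (4·(-5.647) − (-5.82))/3 = (-16.768)/3 = -5.5893.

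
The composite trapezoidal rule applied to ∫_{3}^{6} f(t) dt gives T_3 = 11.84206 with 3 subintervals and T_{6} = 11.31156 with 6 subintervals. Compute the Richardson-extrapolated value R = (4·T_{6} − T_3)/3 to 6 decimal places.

11.134727

R = (4·T_{6} − T_3) / 3 = (4·11.31156 − 11.84206)/3 = (33.40418)/3 = 11.134727.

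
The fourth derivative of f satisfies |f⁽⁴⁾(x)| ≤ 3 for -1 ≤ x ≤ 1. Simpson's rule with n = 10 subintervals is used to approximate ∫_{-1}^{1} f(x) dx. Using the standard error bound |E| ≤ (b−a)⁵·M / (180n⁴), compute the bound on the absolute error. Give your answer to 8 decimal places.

|E| ≤ (2)⁵·3 / (180·10⁴) = 96/1800000 = 0.00005333.

0.00005333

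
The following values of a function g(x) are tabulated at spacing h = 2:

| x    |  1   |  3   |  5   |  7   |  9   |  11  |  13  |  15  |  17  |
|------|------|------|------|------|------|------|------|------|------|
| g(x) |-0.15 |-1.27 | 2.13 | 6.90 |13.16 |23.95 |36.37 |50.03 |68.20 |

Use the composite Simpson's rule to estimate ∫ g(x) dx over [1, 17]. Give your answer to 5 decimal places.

h = 2, n = 8.
(h/3)·[y₀ + 4y₁ + 2y₂ + 4y₃ + 2y₄ + 4y₅ + 2y₆ + 4y₇ + y₈] = 0.666667·(489.81) = 326.54000.

326.54000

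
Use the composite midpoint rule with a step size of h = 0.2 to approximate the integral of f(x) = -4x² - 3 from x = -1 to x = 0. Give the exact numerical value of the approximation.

-4.32

h = (0 − (-1))/5 = 0.2.
Midpoints m₁,…,m₅ = -0.9, -0.7, -0.5, -0.3, -0.1.
f(m₁)=-6.24, f(m₂)=-4.96, f(m₃)=-4, f(m₄)=-3.36, f(m₅)=-3.04.
h·[f(m₁) + f(m₂) + f(m₃) + f(m₄) + f(m₅)] = 0.2·(-21.6) = -4.32.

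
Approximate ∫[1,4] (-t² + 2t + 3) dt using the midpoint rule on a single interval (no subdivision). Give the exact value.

M = (b−a)·f(2.5) = 3·(1.75) = 5.25.

5.25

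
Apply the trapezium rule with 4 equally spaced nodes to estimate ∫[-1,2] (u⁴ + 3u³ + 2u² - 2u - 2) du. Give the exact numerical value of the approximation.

21

h = (2 − (-1))/3 = 1.
Nodes u₀,…,u₃ = -1, 0, 1, 2.
f(u) = u⁴ + 3u³ + 2u² - 2u - 2: f₀=0, f₁=-2, f₂=2, f₃=42.
(h/2)·[f₀ + 2f₁ + 2f₂ + f₃] = 0.5·(42) = 21.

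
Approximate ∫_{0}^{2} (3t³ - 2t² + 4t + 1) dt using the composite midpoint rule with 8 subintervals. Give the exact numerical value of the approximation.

h = (2 − 0)/8 = 0.25.
Midpoints m₁,…,m₈ = 0.125, 0.375, 0.625, 0.875, 1.125, 1.375, 1.625, 1.875.
f(m₁)=1.474609375, f(m₂)=2.376953125, f(m₃)=3.451171875, f(m₄)=4.978515625, f(m₅)=7.240234375, f(m₆)=10.517578125, f(m₇)=15.091796875, f(m₈)=21.244140625.
h·[f(m₁) + f(m₂) + f(m₃) + f(m₄) + f(m₅) + f(m₆) + f(m₇) + f(m₈)] = 0.25·(66.375) = 16.59375.

16.59375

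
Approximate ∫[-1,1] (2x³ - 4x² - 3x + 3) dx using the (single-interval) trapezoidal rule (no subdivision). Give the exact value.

-2

T = (b−a)/2 · [f(-1) + f(1)] = 1·[0 + (-2)] = -2.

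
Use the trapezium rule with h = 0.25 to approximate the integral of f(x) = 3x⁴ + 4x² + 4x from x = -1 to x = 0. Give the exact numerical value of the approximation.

h = (0 − (-1))/4 = 0.25.
Nodes x₀,…,x₄ = -1, -0.75, -0.5, -0.25, 0.
f(x) = 3x⁴ + 4x² + 4x: f₀=3, f₁=0.19921875, f₂=-0.8125, f₃=-0.73828125, f₄=0.
(h/2)·[f₀ + 2f₁ + 2f₂ + 2f₃ + f₄] = 0.125·(0.296875) = 0.037109375.

0.037109375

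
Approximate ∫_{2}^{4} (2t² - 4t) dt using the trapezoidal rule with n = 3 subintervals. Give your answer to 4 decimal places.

13.6296

h = (4 − 2)/3 = 0.666667.
Nodes t₀,…,t₃ = 2, 2.666667, 3.333333, 4.
f(t) = 2t² - 4t: f₀=0, f₁=3.555556, f₂=8.888889, f₃=16.
(h/2)·[f₀ + 2f₁ + 2f₂ + f₃] = 0.333333·(40.888889) = 13.6296.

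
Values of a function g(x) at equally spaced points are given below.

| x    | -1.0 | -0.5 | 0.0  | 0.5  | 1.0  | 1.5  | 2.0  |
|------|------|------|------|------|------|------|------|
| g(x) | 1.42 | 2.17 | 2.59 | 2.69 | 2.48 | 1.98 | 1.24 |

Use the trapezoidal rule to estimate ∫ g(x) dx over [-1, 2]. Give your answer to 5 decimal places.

6.62000

h = 0.5, n = 6.
(h/2)·[y₀ + 2y₁ + 2y₂ + 2y₃ + 2y₄ + 2y₅ + y₆] = 0.25·(26.48) = 6.62000.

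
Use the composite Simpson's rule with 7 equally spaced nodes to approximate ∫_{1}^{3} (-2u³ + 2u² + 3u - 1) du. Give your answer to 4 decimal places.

-12.6667

h = (3 − 1)/6 = 0.333333.
Nodes u₀,…,u₆ = 1, 1.333333, 1.666667, 2, 2.333333, 2.666667, 3.
f(u) = -2u³ + 2u² + 3u - 1: f₀=2, f₁=1.814815, f₂=0.296296, f₃=-3, f₄=-8.518519, f₅=-16.703704, f₆=-28.
(h/3)·[f₀ + 4f₁ + 2f₂ + 4f₃ + 2f₄ + 4f₅ + f₆] = 0.111111·(-114) = -12.6667.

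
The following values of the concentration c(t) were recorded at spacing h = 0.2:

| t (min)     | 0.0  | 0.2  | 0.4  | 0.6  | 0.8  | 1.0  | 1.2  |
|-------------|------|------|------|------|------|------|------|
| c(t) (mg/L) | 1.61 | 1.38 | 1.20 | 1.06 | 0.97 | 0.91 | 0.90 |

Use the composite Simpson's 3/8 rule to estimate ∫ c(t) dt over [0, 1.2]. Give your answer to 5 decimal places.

1.35075

h = 0.2, n = 6.
(3h/8)·[y₀ + 3y₁ + 3y₂ + 2y₃ + 3y₄ + 3y₅ + y₆] = 0.075·(18.01) = 1.35075.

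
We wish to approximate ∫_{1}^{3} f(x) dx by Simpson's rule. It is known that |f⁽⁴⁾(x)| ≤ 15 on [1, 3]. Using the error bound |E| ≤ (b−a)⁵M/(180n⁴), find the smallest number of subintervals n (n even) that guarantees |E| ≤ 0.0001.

14

Need 480/(180n⁴) ≤ 0.0001.
n⁴ ≥ 480/(180·0.0001) = 26666.7 ⇒ n ≥ 12.7789, so the smallest even n is 14. (n must be even for Simpson's rule.)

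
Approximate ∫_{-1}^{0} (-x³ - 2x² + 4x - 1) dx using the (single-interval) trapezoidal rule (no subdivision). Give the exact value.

-3.5

T = (b−a)/2 · [f(-1) + f(0)] = 0.5·[(-6) + (-1)] = -3.5.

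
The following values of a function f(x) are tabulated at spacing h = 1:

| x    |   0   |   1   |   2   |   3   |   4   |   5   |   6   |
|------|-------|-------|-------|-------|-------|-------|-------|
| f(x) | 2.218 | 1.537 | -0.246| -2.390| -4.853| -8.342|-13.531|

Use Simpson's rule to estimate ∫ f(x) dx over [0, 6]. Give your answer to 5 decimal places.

h = 1, n = 6.
(h/3)·[y₀ + 4y₁ + 2y₂ + 4y₃ + 2y₄ + 4y₅ + y₆] = 0.333333·(-58.291) = -19.43033.

-19.43033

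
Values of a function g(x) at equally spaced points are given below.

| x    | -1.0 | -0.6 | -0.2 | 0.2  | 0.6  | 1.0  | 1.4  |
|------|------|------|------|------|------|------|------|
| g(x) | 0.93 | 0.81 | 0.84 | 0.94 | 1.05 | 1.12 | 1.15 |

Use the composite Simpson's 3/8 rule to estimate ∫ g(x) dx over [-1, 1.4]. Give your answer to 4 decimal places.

2.3130

h = 0.4, n = 6.
(3h/8)·[y₀ + 3y₁ + 3y₂ + 2y₃ + 3y₄ + 3y₅ + y₆] = 0.15·(15.42) = 2.3130.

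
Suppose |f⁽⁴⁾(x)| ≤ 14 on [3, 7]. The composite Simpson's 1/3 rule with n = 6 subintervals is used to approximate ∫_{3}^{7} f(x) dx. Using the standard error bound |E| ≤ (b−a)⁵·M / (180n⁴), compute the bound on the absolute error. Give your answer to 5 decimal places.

0.06145

|E| ≤ (4)⁵·14 / (180·6⁴) = 14336/233280 = 0.06145.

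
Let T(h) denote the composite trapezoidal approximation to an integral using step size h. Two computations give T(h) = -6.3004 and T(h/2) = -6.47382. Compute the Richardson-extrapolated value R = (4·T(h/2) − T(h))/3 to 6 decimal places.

-6.531627

R = (4·T(h/2) − T(h)) / 3 = (4·(-6.47382) − (-6.3004))/3 = (-19.59488)/3 = -6.531627.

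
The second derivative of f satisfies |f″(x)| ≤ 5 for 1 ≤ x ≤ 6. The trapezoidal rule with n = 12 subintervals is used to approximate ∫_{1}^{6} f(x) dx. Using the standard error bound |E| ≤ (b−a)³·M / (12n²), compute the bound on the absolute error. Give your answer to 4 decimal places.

0.3617

|E| ≤ (5)³·5 / (12·12²) = 625/1728 = 0.3617.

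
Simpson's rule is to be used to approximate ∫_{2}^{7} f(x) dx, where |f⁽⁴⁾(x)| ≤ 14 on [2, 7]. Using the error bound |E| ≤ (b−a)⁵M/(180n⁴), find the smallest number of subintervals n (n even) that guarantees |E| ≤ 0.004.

16

Need 43750/(180n⁴) ≤ 0.004.
n⁴ ≥ 43750/(180·0.004) = 60763.9 ⇒ n ≥ 15.7004, so the smallest even n is 16. (n must be even for Simpson's rule.)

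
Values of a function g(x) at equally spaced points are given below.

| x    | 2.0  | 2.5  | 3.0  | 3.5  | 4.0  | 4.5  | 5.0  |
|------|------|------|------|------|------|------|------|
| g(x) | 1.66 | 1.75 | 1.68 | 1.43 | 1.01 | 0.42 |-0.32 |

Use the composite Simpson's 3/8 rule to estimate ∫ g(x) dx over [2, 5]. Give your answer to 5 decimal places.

3.52125

h = 0.5, n = 6.
(3h/8)·[y₀ + 3y₁ + 3y₂ + 2y₃ + 3y₄ + 3y₅ + y₆] = 0.1875·(18.78) = 3.52125.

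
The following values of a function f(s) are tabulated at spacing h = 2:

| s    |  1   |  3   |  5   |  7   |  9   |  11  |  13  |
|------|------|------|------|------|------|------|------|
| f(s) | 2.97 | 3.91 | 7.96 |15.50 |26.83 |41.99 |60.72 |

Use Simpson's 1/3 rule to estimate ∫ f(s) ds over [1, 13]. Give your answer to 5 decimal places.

h = 2, n = 6.
(h/3)·[y₀ + 4y₁ + 2y₂ + 4y₃ + 2y₄ + 4y₅ + y₆] = 0.666667·(378.87) = 252.58000.

252.58000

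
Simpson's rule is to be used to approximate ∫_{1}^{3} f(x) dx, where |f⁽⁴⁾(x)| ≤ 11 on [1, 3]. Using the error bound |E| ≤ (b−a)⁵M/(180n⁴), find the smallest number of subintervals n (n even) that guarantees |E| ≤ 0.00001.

Need 352/(180n⁴) ≤ 0.00001.
n⁴ ≥ 352/(180·0.00001) = 195556 ⇒ n ≥ 21.0289, so the smallest even n is 22. (n must be even for Simpson's rule.)

22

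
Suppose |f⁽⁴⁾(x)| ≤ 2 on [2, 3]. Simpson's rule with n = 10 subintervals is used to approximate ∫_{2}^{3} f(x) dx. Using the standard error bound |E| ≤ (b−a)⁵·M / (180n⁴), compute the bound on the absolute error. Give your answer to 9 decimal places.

|E| ≤ (1)⁵·2 / (180·10⁴) = 2/1800000 = 0.000001111.

0.000001111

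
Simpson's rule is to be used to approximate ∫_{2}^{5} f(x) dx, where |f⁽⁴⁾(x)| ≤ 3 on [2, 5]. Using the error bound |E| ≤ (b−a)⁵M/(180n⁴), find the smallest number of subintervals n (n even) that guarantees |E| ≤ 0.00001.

Need 729/(180n⁴) ≤ 0.00001.
n⁴ ≥ 729/(180·0.00001) = 405000 ⇒ n ≥ 25.2269, so the smallest even n is 26. (n must be even for Simpson's rule.)

26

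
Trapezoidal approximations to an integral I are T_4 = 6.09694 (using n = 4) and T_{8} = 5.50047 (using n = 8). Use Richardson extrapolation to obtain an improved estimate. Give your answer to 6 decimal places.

5.301647

R = (4·T_{8} − T_4) / 3 = (4·5.50047 − 6.09694)/3 = (15.90494)/3 = 5.301647.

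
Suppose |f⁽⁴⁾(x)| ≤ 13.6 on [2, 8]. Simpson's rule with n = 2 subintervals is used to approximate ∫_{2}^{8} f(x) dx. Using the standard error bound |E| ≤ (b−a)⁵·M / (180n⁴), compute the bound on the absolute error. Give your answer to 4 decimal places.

36.7200

|E| ≤ (6)⁵·13.6 / (180·2⁴) = 105753.6/2880 = 36.7200.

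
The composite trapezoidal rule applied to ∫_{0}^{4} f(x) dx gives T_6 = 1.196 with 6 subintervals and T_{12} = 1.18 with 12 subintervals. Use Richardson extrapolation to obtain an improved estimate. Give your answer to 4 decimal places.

R = (4·T_{12} − T_6) / 3 = (4·1.18 − 1.196)/3 = (3.524)/3 = 1.1747.

1.1747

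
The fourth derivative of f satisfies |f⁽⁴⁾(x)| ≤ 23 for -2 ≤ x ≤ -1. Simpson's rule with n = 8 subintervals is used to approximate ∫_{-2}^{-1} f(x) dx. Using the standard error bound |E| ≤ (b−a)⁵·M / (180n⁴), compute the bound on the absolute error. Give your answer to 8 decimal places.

|E| ≤ (1)⁵·23 / (180·8⁴) = 23/737280 = 0.00003120.

0.00003120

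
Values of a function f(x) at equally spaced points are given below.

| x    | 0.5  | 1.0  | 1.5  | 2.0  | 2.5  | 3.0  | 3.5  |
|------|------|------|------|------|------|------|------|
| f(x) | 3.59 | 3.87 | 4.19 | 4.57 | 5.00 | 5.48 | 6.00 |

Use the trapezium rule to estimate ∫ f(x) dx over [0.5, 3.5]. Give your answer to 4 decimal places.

h = 0.5, n = 6.
(h/2)·[y₀ + 2y₁ + 2y₂ + 2y₃ + 2y₄ + 2y₅ + y₆] = 0.25·(55.81) = 13.9525.

13.9525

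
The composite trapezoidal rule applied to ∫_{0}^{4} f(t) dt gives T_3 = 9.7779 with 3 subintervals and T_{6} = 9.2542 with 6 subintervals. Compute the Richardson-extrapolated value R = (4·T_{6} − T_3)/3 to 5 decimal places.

9.07963

R = (4·T_{6} − T_3) / 3 = (4·9.2542 − 9.7779)/3 = (27.2389)/3 = 9.07963.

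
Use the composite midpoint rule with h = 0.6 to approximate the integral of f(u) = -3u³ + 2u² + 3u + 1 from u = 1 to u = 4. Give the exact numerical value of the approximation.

-121.905

h = (4 − 1)/5 = 0.6.
Midpoints m₁,…,m₅ = 1.3, 1.9, 2.5, 3.1, 3.7.
f(m₁)=1.689, f(m₂)=-6.657, f(m₃)=-25.875, f(m₄)=-59.853, f(m₅)=-112.479.
h·[f(m₁) + f(m₂) + f(m₃) + f(m₄) + f(m₅)] = 0.6·(-203.175) = -121.905.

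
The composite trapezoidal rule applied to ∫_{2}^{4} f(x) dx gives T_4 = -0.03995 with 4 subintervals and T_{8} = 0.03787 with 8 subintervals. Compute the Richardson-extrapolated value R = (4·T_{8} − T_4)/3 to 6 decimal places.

0.063810

R = (4·T_{8} − T_4) / 3 = (4·0.03787 − (-0.03995))/3 = (0.19143)/3 = 0.063810.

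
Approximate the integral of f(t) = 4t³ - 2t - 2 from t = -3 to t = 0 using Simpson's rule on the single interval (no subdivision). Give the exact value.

S = (b−a)/6 · [f(-3) + 4f(-1.5) + f(0)] = 0.5·[(-104) + 4·(-12.5) + (-2)] = -78.

-78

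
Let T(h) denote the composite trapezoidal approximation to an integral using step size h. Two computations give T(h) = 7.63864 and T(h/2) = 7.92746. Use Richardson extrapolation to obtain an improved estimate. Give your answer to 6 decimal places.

R = (4·T(h/2) − T(h)) / 3 = (4·7.92746 − 7.63864)/3 = (24.07120)/3 = 8.023733.

8.023733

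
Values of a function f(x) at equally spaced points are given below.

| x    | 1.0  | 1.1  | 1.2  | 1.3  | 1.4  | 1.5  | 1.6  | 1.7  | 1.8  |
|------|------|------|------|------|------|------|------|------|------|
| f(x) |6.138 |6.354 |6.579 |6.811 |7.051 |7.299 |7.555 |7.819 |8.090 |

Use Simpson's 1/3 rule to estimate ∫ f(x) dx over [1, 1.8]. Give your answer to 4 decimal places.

h = 0.1, n = 8.
(h/3)·[y₀ + 4y₁ + 2y₂ + 4y₃ + 2y₄ + 4y₅ + 2y₆ + 4y₇ + y₈] = 0.033333·(169.730) = 5.6577.

5.6577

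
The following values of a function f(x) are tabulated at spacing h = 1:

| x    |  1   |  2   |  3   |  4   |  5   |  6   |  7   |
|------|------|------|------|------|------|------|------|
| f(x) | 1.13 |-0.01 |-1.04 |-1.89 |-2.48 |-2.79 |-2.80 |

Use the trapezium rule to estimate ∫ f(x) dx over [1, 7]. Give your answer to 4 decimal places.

-9.0450

h = 1, n = 6.
(h/2)·[y₀ + 2y₁ + 2y₂ + 2y₃ + 2y₄ + 2y₅ + y₆] = 0.5·(-18.09) = -9.0450.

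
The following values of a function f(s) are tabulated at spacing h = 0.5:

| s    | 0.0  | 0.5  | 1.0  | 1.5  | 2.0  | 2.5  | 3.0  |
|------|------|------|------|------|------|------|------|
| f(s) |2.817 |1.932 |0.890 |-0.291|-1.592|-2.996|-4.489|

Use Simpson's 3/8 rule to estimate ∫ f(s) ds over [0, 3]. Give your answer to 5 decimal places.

-1.41600

h = 0.5, n = 6.
(3h/8)·[y₀ + 3y₁ + 3y₂ + 2y₃ + 3y₄ + 3y₅ + y₆] = 0.1875·(-7.552) = -1.41600.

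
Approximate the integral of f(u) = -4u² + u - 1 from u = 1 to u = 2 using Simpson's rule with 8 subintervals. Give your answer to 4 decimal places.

-8.8333

h = (2 − 1)/8 = 0.125.
Nodes u₀,…,u₈ = 1, 1.125, 1.25, 1.375, 1.5, 1.625, 1.75, 1.875, 2.
f(u) = -4u² + u - 1: f₀=-4, f₁=-4.9375, f₂=-6, f₃=-7.1875, f₄=-8.5, f₅=-9.9375, f₆=-11.5, f₇=-13.1875, f₈=-15.
(h/3)·[f₀ + 4f₁ + 2f₂ + 4f₃ + 2f₄ + 4f₅ + 2f₆ + 4f₇ + f₈] = 0.041667·(-212) = -8.8333.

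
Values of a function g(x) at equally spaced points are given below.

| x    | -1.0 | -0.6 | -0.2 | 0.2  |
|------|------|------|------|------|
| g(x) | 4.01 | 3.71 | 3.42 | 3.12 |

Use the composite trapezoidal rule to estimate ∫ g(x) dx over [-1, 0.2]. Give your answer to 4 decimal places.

4.2780

h = 0.4, n = 3.
(h/2)·[y₀ + 2y₁ + 2y₂ + y₃] = 0.2·(21.39) = 4.2780.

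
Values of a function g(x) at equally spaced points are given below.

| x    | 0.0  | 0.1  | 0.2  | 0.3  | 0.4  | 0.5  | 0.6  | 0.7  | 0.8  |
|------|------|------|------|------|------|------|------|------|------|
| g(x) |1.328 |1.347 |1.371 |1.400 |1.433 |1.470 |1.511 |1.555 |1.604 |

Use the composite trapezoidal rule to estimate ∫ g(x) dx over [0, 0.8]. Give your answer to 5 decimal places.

h = 0.1, n = 8.
(h/2)·[y₀ + 2y₁ + 2y₂ + 2y₃ + 2y₄ + 2y₅ + 2y₆ + 2y₇ + y₈] = 0.05·(23.106) = 1.15530.

1.15530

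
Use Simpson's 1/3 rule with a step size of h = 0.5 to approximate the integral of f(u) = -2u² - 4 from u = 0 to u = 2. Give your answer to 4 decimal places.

-13.3333

h = (2 − 0)/4 = 0.5.
Nodes u₀,…,u₄ = 0, 0.5, 1, 1.5, 2.
f(u) = -2u² - 4: f₀=-4, f₁=-4.5, f₂=-6, f₃=-8.5, f₄=-12.
(h/3)·[f₀ + 4f₁ + 2f₂ + 4f₃ + f₄] = 0.166667·(-80) = -13.3333.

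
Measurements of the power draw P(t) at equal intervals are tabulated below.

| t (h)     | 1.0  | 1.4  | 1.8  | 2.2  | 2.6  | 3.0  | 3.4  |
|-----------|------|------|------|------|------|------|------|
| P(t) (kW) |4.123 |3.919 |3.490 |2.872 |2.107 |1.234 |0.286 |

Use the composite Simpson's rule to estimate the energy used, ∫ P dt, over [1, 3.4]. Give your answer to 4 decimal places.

h = 0.4, n = 6.
(h/3)·[y₀ + 4y₁ + 2y₂ + 4y₃ + 2y₄ + 4y₅ + y₆] = 0.133333·(47.703) = 6.3604.

6.3604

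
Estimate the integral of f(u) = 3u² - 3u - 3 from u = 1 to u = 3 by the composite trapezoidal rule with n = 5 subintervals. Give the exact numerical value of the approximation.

8.16

h = (3 − 1)/5 = 0.4.
Nodes u₀,…,u₅ = 1, 1.4, 1.8, 2.2, 2.6, 3.
f(u) = 3u² - 3u - 3: f₀=-3, f₁=-1.32, f₂=1.32, f₃=4.92, f₄=9.48, f₅=15.
(h/2)·[f₀ + 2f₁ + 2f₂ + 2f₃ + 2f₄ + f₅] = 0.2·(40.8) = 8.16.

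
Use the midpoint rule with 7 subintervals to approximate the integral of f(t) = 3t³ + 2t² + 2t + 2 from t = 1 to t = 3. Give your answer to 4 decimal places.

h = (3 − 1)/7 = 0.285714.
Midpoints m₁,…,m₇ = 1.142857, 1.428571, 1.714286, 2, 2.285714, 2.571429, 2.857143.
f(m₁)=11.376093, f(m₂)=17.685131, f(m₃)=26.419825, f(m₄)=38, f(m₅)=52.845481, f(m₆)=71.376093, f(m₇)=94.011662.
h·[f(m₁) + f(m₂) + f(m₃) + f(m₄) + f(m₅) + f(m₆) + f(m₇)] = 0.285714·(311.714286) = 89.0612.

89.0612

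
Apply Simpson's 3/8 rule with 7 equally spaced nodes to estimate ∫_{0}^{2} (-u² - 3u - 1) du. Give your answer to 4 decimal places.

h = (2 − 0)/6 = 0.333333.
Nodes u₀,…,u₆ = 0, 0.333333, 0.666667, 1, 1.333333, 1.666667, 2.
f(u) = -u² - 3u - 1: f₀=-1, f₁=-2.111111, f₂=-3.444444, f₃=-5, f₄=-6.777778, f₅=-8.777778, f₆=-11.
(3h/8)·[f₀ + 3f₁ + 3f₂ + 2f₃ + 3f₄ + 3f₅ + f₆] = 0.125·(-85.333333) = -10.6667.

-10.6667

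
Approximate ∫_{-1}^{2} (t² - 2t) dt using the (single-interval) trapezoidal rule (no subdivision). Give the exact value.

T = (b−a)/2 · [f(-1) + f(2)] = 1.5·[3 + 0] = 4.5.

4.5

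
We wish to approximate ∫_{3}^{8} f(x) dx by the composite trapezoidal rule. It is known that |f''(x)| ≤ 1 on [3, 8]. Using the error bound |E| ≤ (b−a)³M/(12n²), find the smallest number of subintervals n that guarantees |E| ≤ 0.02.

Need 125/(12n²) ≤ 0.02.
n² ≥ 125/(12·0.02) = 520.833 ⇒ n ≥ 22.8218, so the smallest n is 23.

23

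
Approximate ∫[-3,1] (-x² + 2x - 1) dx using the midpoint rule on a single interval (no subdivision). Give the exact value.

-16

M = (b−a)·f(-1) = 4·(-4) = -16.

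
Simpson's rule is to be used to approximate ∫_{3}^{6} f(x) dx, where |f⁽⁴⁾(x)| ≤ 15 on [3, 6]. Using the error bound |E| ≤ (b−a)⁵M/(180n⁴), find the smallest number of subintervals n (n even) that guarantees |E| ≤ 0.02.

6

Need 3645/(180n⁴) ≤ 0.02.
n⁴ ≥ 3645/(180·0.02) = 1012.5 ⇒ n ≥ 5.6409, so the smallest even n is 6. (n must be even for Simpson's rule.)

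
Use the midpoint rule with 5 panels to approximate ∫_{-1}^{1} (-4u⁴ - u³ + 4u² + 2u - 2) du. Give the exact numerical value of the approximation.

h = (1 − (-1))/5 = 0.4.
Midpoints m₁,…,m₅ = -0.8, -0.4, 0, 0.4, 0.8.
f(m₁)=-2.1664, f(m₂)=-2.1984, f(m₃)=-2, f(m₄)=-0.7264, f(m₅)=0.0096.
h·[f(m₁) + f(m₂) + f(m₃) + f(m₄) + f(m₅)] = 0.4·(-7.0816) = -2.83264.

-2.83264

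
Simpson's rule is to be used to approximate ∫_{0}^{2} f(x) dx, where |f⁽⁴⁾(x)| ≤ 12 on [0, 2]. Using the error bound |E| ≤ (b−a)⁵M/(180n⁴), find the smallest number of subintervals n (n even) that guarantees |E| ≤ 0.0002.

12

Need 384/(180n⁴) ≤ 0.0002.
n⁴ ≥ 384/(180·0.0002) = 10666.7 ⇒ n ≥ 10.1627, so the smallest even n is 12. (n must be even for Simpson's rule.)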